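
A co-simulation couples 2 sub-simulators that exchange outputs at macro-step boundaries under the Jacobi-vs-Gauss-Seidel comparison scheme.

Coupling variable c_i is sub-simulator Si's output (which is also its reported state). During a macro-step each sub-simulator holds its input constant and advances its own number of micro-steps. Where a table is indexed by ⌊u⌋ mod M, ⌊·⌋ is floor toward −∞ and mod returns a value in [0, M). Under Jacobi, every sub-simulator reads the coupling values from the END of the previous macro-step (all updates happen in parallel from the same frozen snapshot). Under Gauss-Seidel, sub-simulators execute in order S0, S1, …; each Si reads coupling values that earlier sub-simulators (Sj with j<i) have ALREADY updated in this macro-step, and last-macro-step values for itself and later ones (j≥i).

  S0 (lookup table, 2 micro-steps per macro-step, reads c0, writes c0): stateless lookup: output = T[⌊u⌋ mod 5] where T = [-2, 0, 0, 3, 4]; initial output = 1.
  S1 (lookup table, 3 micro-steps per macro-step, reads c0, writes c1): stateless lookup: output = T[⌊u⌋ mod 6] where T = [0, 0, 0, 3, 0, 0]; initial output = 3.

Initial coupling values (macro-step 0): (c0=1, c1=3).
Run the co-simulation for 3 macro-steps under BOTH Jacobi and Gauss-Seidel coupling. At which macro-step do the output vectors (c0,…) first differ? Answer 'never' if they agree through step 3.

[Jacobi] macro 1: S0 reads c0=1 → after 2×micro: 0; S1 reads c0=1 → after 3×micro: 0 ⇒ (c0=0, c1=0)
[Jacobi] macro 2: S0 reads c0=0 → after 2×micro: -2; S1 reads c0=0 → after 3×micro: 0 ⇒ (c0=-2, c1=0)
[Jacobi] macro 3: S0 reads c0=-2 → after 2×micro: 3; S1 reads c0=-2 → after 3×micro: 0 ⇒ (c0=3, c1=0)
[Gauss-Seidel] macro 1: S0 reads c0=1 → after 2×micro: 0; S1 reads c0=0 → after 3×micro: 0 ⇒ (c0=0, c1=0)
[Gauss-Seidel] macro 2: S0 reads c0=0 → after 2×micro: -2; S1 reads c0=-2 → after 3×micro: 0 ⇒ (c0=-2, c1=0)
[Gauss-Seidel] macro 3: S0 reads c0=-2 → after 2×micro: 3; S1 reads c0=3 → after 3×micro: 3 ⇒ (c0=3, c1=3)

first divergence at macro-step: 3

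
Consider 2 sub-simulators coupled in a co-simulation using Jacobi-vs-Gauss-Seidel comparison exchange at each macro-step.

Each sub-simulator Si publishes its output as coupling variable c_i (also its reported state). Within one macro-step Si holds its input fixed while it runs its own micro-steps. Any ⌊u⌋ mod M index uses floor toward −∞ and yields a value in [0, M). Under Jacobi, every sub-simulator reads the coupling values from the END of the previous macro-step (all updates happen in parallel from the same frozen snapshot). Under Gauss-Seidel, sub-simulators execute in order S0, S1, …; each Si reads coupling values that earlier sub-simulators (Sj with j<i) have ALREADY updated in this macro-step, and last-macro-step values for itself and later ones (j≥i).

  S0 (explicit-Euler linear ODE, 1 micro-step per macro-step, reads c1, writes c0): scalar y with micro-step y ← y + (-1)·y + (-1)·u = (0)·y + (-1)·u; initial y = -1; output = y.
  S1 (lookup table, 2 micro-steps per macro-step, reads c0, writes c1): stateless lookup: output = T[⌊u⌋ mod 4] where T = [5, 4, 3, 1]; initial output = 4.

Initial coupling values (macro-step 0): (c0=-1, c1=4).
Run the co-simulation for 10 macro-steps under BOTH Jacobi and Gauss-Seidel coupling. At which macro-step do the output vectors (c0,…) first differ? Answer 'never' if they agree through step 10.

[Jacobi] macro 1: S0 reads c1=4 → after 1×micro: -4; S1 reads c0=-1 → after 2×micro: 1 ⇒ (c0=-4, c1=1)
[Jacobi] macro 2: S0 reads c1=1 → after 1×micro: -1; S1 reads c0=-4 → after 2×micro: 5 ⇒ (c0=-1, c1=5)
[Jacobi] macro 3: S0 reads c1=5 → after 1×micro: -5; S1 reads c0=-1 → after 2×micro: 1 ⇒ (c0=-5, c1=1)
[Jacobi] macro 4: S0 reads c1=1 → after 1×micro: -1; S1 reads c0=-5 → after 2×micro: 1 ⇒ (c0=-1, c1=1)
[Jacobi] macro 5: S0 reads c1=1 → after 1×micro: -1; S1 reads c0=-1 → after 2×micro: 1 ⇒ (c0=-1, c1=1)
[Jacobi] macro 6: S0 reads c1=1 → after 1×micro: -1; S1 reads c0=-1 → after 2×micro: 1 ⇒ (c0=-1, c1=1)
[Jacobi] macro 7: S0 reads c1=1 → after 1×micro: -1; S1 reads c0=-1 → after 2×micro: 1 ⇒ (c0=-1, c1=1)
[Jacobi] macro 8: S0 reads c1=1 → after 1×micro: -1; S1 reads c0=-1 → after 2×micro: 1 ⇒ (c0=-1, c1=1)
[Jacobi] macro 9: S0 reads c1=1 → after 1×micro: -1; S1 reads c0=-1 → after 2×micro: 1 ⇒ (c0=-1, c1=1)
[Jacobi] macro 10: S0 reads c1=1 → after 1×micro: -1; S1 reads c0=-1 → after 2×micro: 1 ⇒ (c0=-1, c1=1)
[Gauss-Seidel] macro 1: S0 reads c1=4 → after 1×micro: -4; S1 reads c0=-4 → after 2×micro: 5 ⇒ (c0=-4, c1=5)
[Gauss-Seidel] macro 2: S0 reads c1=5 → after 1×micro: -5; S1 reads c0=-5 → after 2×micro: 1 ⇒ (c0=-5, c1=1)
[Gauss-Seidel] macro 3: S0 reads c1=1 → after 1×micro: -1; S1 reads c0=-1 → after 2×micro: 1 ⇒ (c0=-1, c1=1)
[Gauss-Seidel] macro 4: S0 reads c1=1 → after 1×micro: -1; S1 reads c0=-1 → after 2×micro: 1 ⇒ (c0=-1, c1=1)
[Gauss-Seidel] macro 5: S0 reads c1=1 → after 1×micro: -1; S1 reads c0=-1 → after 2×micro: 1 ⇒ (c0=-1, c1=1)
[Gauss-Seidel] macro 6: S0 reads c1=1 → after 1×micro: -1; S1 reads c0=-1 → after 2×micro: 1 ⇒ (c0=-1, c1=1)
[Gauss-Seidel] macro 7: S0 reads c1=1 → after 1×micro: -1; S1 reads c0=-1 → after 2×micro: 1 ⇒ (c0=-1, c1=1)
[Gauss-Seidel] macro 8: S0 reads c1=1 → after 1×micro: -1; S1 reads c0=-1 → after 2×micro: 1 ⇒ (c0=-1, c1=1)
[Gauss-Seidel] macro 9: S0 reads c1=1 → after 1×micro: -1; S1 reads c0=-1 → after 2×micro: 1 ⇒ (c0=-1, c1=1)
[Gauss-Seidel] macro 10: S0 reads c1=1 → after 1×micro: -1; S1 reads c0=-1 → after 2×micro: 1 ⇒ (c0=-1, c1=1)

first divergence at macro-step: 1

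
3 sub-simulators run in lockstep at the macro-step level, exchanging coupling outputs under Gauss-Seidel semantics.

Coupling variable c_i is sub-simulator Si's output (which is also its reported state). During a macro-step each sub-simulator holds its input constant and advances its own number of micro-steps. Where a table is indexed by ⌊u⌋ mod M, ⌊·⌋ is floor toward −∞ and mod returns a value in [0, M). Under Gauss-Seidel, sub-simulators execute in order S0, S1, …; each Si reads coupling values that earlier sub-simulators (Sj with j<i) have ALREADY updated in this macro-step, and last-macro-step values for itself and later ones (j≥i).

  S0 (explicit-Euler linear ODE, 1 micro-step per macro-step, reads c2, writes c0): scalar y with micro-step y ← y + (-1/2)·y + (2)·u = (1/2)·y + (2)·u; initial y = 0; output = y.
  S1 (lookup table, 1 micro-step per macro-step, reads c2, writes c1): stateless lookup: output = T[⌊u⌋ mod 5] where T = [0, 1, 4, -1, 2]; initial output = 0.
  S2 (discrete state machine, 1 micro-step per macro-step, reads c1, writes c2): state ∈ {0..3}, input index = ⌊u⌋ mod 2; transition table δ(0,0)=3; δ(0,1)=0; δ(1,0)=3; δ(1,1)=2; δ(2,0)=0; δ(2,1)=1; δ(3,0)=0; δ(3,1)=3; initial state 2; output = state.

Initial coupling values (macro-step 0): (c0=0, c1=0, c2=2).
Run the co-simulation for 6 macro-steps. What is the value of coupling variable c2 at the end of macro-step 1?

c2 at macro-step 1 = 0

macro 1: S0 reads c2=2 → after 1×micro: 4; S1 reads c2=2 → after 1×micro: 4; S2 reads c1=4 → after 1×micro: 0 ⇒ (c0=4, c1=4, c2=0)
macro 2: S0 reads c2=0 → after 1×micro: 2; S1 reads c2=0 → after 1×micro: 0; S2 reads c1=0 → after 1×micro: 3 ⇒ (c0=2, c1=0, c2=3)
macro 3: S0 reads c2=3 → after 1×micro: 7; S1 reads c2=3 → after 1×micro: -1; S2 reads c1=-1 → after 1×micro: 3 ⇒ (c0=7, c1=-1, c2=3)
macro 4: S0 reads c2=3 → after 1×micro: 19/2; S1 reads c2=3 → after 1×micro: -1; S2 reads c1=-1 → after 1×micro: 3 ⇒ (c0=19/2, c1=-1, c2=3)
macro 5: S0 reads c2=3 → after 1×micro: 43/4; S1 reads c2=3 → after 1×micro: -1; S2 reads c1=-1 → after 1×micro: 3 ⇒ (c0=43/4, c1=-1, c2=3)
macro 6: S0 reads c2=3 → after 1×micro: 91/8; S1 reads c2=3 → after 1×micro: -1; S2 reads c1=-1 → after 1×micro: 3 ⇒ (c0=91/8, c1=-1, c2=3)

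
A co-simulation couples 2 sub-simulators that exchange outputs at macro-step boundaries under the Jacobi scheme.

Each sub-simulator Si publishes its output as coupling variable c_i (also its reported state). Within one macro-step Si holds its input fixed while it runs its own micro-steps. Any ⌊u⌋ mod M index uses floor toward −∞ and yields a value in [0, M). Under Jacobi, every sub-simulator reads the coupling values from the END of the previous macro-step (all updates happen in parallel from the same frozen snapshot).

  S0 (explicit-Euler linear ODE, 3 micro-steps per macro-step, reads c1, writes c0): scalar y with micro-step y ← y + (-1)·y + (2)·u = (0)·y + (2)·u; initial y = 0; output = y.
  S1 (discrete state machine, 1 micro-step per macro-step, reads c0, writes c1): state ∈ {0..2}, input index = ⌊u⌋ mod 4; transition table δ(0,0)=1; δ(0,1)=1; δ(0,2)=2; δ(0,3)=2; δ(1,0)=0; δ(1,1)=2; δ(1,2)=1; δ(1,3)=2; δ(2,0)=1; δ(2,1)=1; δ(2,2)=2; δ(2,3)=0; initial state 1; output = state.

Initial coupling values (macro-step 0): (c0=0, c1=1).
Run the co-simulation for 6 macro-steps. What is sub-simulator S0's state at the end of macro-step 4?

S0 state at macro-step 4 = 2

macro 1: S0 reads c1=1 → after 3×micro: 2; S1 reads c0=0 → after 1×micro: 0 ⇒ (c0=2, c1=0)
macro 2: S0 reads c1=0 → after 3×micro: 0; S1 reads c0=2 → after 1×micro: 2 ⇒ (c0=0, c1=2)
macro 3: S0 reads c1=2 → after 3×micro: 4; S1 reads c0=0 → after 1×micro: 1 ⇒ (c0=4, c1=1)
macro 4: S0 reads c1=1 → after 3×micro: 2; S1 reads c0=4 → after 1×micro: 0 ⇒ (c0=2, c1=0)
macro 5: S0 reads c1=0 → after 3×micro: 0; S1 reads c0=2 → after 1×micro: 2 ⇒ (c0=0, c1=2)
macro 6: S0 reads c1=2 → after 3×micro: 4; S1 reads c0=0 → after 1×micro: 1 ⇒ (c0=4, c1=1)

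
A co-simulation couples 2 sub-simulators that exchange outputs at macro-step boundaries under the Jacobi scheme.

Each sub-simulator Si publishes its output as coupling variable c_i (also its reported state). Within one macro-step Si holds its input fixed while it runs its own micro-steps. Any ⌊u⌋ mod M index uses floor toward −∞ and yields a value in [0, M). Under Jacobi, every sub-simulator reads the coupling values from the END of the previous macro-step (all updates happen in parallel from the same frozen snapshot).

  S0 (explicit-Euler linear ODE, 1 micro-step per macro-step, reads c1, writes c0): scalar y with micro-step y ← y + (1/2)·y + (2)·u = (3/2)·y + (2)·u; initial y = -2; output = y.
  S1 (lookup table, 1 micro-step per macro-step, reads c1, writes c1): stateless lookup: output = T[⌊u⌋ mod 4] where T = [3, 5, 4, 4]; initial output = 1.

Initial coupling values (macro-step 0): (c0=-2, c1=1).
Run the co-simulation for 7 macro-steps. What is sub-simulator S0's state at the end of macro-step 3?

macro 1: S0 reads c1=1 → after 1×micro: -1; S1 reads c1=1 → after 1×micro: 5 ⇒ (c0=-1, c1=5)
macro 2: S0 reads c1=5 → after 1×micro: 17/2; S1 reads c1=5 → after 1×micro: 5 ⇒ (c0=17/2, c1=5)
macro 3: S0 reads c1=5 → after 1×micro: 91/4; S1 reads c1=5 → after 1×micro: 5 ⇒ (c0=91/4, c1=5)
macro 4: S0 reads c1=5 → after 1×micro: 353/8; S1 reads c1=5 → after 1×micro: 5 ⇒ (c0=353/8, c1=5)
macro 5: S0 reads c1=5 → after 1×micro: 1219/16; S1 reads c1=5 → after 1×micro: 5 ⇒ (c0=1219/16, c1=5)
macro 6: S0 reads c1=5 → after 1×micro: 3977/32; S1 reads c1=5 → after 1×micro: 5 ⇒ (c0=3977/32, c1=5)
macro 7: S0 reads c1=5 → after 1×micro: 12571/64; S1 reads c1=5 → after 1×micro: 5 ⇒ (c0=12571/64, c1=5)

S0 state at macro-step 3 = 91/4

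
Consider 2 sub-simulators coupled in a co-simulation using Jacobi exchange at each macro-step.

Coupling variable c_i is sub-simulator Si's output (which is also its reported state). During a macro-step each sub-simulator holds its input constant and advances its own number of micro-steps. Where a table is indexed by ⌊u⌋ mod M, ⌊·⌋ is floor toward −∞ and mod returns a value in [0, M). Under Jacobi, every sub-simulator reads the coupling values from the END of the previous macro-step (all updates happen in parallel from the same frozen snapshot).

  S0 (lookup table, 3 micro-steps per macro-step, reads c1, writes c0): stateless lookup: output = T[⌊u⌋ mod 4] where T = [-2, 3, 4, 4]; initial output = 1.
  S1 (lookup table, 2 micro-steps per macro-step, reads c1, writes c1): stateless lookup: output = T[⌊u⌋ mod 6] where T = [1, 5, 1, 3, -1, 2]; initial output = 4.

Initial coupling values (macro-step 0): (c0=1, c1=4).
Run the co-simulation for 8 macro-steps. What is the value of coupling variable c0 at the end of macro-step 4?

c0 at macro-step 4 = 3

macro 1: S0 reads c1=4 → after 3×micro: -2; S1 reads c1=4 → after 2×micro: -1 ⇒ (c0=-2, c1=-1)
macro 2: S0 reads c1=-1 → after 3×micro: 4; S1 reads c1=-1 → after 2×micro: 2 ⇒ (c0=4, c1=2)
macro 3: S0 reads c1=2 → after 3×micro: 4; S1 reads c1=2 → after 2×micro: 1 ⇒ (c0=4, c1=1)
macro 4: S0 reads c1=1 → after 3×micro: 3; S1 reads c1=1 → after 2×micro: 5 ⇒ (c0=3, c1=5)
macro 5: S0 reads c1=5 → after 3×micro: 3; S1 reads c1=5 → after 2×micro: 2 ⇒ (c0=3, c1=2)
macro 6: S0 reads c1=2 → after 3×micro: 4; S1 reads c1=2 → after 2×micro: 1 ⇒ (c0=4, c1=1)
macro 7: S0 reads c1=1 → after 3×micro: 3; S1 reads c1=1 → after 2×micro: 5 ⇒ (c0=3, c1=5)
macro 8: S0 reads c1=5 → after 3×micro: 3; S1 reads c1=5 → after 2×micro: 2 ⇒ (c0=3, c1=2)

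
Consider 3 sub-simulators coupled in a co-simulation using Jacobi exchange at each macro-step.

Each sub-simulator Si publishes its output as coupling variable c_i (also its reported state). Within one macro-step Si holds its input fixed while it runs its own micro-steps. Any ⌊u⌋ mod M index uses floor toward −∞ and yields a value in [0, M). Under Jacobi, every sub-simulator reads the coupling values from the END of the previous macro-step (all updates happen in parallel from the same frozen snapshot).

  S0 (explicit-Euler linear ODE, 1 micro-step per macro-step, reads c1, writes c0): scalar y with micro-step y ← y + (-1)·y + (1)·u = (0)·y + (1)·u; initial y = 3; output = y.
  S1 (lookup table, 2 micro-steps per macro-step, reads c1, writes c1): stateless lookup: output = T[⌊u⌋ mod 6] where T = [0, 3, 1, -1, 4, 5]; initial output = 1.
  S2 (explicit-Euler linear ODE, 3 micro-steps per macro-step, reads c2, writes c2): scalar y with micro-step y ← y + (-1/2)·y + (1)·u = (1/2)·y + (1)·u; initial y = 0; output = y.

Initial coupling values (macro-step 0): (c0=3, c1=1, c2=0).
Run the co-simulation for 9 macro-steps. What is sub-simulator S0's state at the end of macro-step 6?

S0 state at macro-step 6 = 5

macro 1: S0 reads c1=1 → after 1×micro: 1; S1 reads c1=1 → after 2×micro: 3; S2 reads c2=0 → after 3×micro: 0 ⇒ (c0=1, c1=3, c2=0)
macro 2: S0 reads c1=3 → after 1×micro: 3; S1 reads c1=3 → after 2×micro: -1; S2 reads c2=0 → after 3×micro: 0 ⇒ (c0=3, c1=-1, c2=0)
macro 3: S0 reads c1=-1 → after 1×micro: -1; S1 reads c1=-1 → after 2×micro: 5; S2 reads c2=0 → after 3×micro: 0 ⇒ (c0=-1, c1=5, c2=0)
macro 4: S0 reads c1=5 → after 1×micro: 5; S1 reads c1=5 → after 2×micro: 5; S2 reads c2=0 → after 3×micro: 0 ⇒ (c0=5, c1=5, c2=0)
macro 5: S0 reads c1=5 → after 1×micro: 5; S1 reads c1=5 → after 2×micro: 5; S2 reads c2=0 → after 3×micro: 0 ⇒ (c0=5, c1=5, c2=0)
macro 6: S0 reads c1=5 → after 1×micro: 5; S1 reads c1=5 → after 2×micro: 5; S2 reads c2=0 → after 3×micro: 0 ⇒ (c0=5, c1=5, c2=0)
macro 7: S0 reads c1=5 → after 1×micro: 5; S1 reads c1=5 → after 2×micro: 5; S2 reads c2=0 → after 3×micro: 0 ⇒ (c0=5, c1=5, c2=0)
macro 8: S0 reads c1=5 → after 1×micro: 5; S1 reads c1=5 → after 2×micro: 5; S2 reads c2=0 → after 3×micro: 0 ⇒ (c0=5, c1=5, c2=0)
macro 9: S0 reads c1=5 → after 1×micro: 5; S1 reads c1=5 → after 2×micro: 5; S2 reads c2=0 → after 3×micro: 0 ⇒ (c0=5, c1=5, c2=0)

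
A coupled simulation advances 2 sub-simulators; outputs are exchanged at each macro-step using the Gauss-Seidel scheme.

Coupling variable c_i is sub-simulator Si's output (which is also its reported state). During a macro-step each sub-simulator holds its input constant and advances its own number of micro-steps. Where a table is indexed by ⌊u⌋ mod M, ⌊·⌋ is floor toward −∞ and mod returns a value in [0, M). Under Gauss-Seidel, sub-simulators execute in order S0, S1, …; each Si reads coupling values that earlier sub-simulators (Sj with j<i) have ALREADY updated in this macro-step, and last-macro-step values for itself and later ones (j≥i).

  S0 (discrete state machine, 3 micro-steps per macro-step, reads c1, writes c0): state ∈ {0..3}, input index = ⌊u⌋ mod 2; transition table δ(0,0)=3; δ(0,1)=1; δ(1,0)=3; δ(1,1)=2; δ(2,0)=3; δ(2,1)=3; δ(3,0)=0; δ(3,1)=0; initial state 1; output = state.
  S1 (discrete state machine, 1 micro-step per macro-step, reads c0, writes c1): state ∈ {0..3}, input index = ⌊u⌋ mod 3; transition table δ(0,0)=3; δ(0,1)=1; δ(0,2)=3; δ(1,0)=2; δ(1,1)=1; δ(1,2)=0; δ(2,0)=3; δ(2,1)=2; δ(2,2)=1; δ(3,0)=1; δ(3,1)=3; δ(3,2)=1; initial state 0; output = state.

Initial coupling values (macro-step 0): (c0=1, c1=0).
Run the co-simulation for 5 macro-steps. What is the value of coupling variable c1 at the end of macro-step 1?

c1 at macro-step 1 = 3

macro 1: S0 reads c1=0 → after 3×micro: 3; S1 reads c0=3 → after 1×micro: 3 ⇒ (c0=3, c1=3)
macro 2: S0 reads c1=3 → after 3×micro: 2; S1 reads c0=2 → after 1×micro: 1 ⇒ (c0=2, c1=1)
macro 3: S0 reads c1=1 → after 3×micro: 1; S1 reads c0=1 → after 1×micro: 1 ⇒ (c0=1, c1=1)
macro 4: S0 reads c1=1 → after 3×micro: 0; S1 reads c0=0 → after 1×micro: 2 ⇒ (c0=0, c1=2)
macro 5: S0 reads c1=2 → after 3×micro: 3; S1 reads c0=3 → after 1×micro: 3 ⇒ (c0=3, c1=3)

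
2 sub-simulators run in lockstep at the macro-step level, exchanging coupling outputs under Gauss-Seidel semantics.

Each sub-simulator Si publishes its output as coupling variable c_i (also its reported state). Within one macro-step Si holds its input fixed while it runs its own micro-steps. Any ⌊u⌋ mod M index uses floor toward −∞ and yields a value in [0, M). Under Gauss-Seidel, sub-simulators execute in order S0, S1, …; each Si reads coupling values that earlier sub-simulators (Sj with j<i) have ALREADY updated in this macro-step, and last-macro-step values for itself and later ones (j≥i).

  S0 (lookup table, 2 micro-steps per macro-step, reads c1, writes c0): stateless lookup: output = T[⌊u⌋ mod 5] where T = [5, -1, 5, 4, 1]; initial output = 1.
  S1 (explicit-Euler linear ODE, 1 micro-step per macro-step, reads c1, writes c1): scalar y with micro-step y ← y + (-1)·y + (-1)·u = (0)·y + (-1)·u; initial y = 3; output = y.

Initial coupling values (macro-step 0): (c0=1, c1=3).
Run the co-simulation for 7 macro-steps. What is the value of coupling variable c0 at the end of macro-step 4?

macro 1: S0 reads c1=3 → after 2×micro: 4; S1 reads c1=3 → after 1×micro: -3 ⇒ (c0=4, c1=-3)
macro 2: S0 reads c1=-3 → after 2×micro: 5; S1 reads c1=-3 → after 1×micro: 3 ⇒ (c0=5, c1=3)
macro 3: S0 reads c1=3 → after 2×micro: 4; S1 reads c1=3 → after 1×micro: -3 ⇒ (c0=4, c1=-3)
macro 4: S0 reads c1=-3 → after 2×micro: 5; S1 reads c1=-3 → after 1×micro: 3 ⇒ (c0=5, c1=3)
macro 5: S0 reads c1=3 → after 2×micro: 4; S1 reads c1=3 → after 1×micro: -3 ⇒ (c0=4, c1=-3)
macro 6: S0 reads c1=-3 → after 2×micro: 5; S1 reads c1=-3 → after 1×micro: 3 ⇒ (c0=5, c1=3)
macro 7: S0 reads c1=3 → after 2×micro: 4; S1 reads c1=3 → after 1×micro: -3 ⇒ (c0=4, c1=-3)

c0 at macro-step 4 = 5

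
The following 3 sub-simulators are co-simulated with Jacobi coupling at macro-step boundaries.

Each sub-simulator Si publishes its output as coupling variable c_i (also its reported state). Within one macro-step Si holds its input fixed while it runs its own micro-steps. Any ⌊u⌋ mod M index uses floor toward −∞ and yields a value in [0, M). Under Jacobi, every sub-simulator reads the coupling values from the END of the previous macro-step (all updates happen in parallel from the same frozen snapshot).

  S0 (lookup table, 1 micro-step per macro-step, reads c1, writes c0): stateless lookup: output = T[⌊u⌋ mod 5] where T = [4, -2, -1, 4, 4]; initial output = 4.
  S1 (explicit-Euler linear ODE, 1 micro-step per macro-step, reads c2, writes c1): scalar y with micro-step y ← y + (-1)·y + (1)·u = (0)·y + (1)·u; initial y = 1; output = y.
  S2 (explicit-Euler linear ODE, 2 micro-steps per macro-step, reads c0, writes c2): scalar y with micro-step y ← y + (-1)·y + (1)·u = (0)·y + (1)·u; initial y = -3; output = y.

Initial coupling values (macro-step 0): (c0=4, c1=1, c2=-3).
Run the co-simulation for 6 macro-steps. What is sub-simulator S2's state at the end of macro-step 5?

macro 1: S0 reads c1=1 → after 1×micro: -2; S1 reads c2=-3 → after 1×micro: -3; S2 reads c0=4 → after 2×micro: 4 ⇒ (c0=-2, c1=-3, c2=4)
macro 2: S0 reads c1=-3 → after 1×micro: -1; S1 reads c2=4 → after 1×micro: 4; S2 reads c0=-2 → after 2×micro: -2 ⇒ (c0=-1, c1=4, c2=-2)
macro 3: S0 reads c1=4 → after 1×micro: 4; S1 reads c2=-2 → after 1×micro: -2; S2 reads c0=-1 → after 2×micro: -1 ⇒ (c0=4, c1=-2, c2=-1)
macro 4: S0 reads c1=-2 → after 1×micro: 4; S1 reads c2=-1 → after 1×micro: -1; S2 reads c0=4 → after 2×micro: 4 ⇒ (c0=4, c1=-1, c2=4)
macro 5: S0 reads c1=-1 → after 1×micro: 4; S1 reads c2=4 → after 1×micro: 4; S2 reads c0=4 → after 2×micro: 4 ⇒ (c0=4, c1=4, c2=4)
macro 6: S0 reads c1=4 → after 1×micro: 4; S1 reads c2=4 → after 1×micro: 4; S2 reads c0=4 → after 2×micro: 4 ⇒ (c0=4, c1=4, c2=4)

S2 state at macro-step 5 = 4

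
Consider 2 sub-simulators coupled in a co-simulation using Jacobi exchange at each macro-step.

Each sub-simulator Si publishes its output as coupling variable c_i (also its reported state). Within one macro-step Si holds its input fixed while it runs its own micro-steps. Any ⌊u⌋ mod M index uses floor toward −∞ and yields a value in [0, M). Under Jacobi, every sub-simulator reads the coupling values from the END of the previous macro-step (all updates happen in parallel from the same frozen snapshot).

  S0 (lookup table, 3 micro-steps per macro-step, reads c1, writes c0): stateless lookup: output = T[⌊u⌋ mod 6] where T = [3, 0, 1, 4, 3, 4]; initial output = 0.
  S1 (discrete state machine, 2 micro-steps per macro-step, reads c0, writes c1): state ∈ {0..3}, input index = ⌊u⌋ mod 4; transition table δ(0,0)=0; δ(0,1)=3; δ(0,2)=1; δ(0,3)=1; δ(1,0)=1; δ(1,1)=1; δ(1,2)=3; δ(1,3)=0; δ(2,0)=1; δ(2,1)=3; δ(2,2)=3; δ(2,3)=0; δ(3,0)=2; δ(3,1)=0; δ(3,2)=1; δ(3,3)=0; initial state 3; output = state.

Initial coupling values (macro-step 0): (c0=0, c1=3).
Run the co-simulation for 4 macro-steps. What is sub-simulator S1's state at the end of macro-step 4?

S1 state at macro-step 4 = 1

macro 1: S0 reads c1=3 → after 3×micro: 4; S1 reads c0=0 → after 2×micro: 1 ⇒ (c0=4, c1=1)
macro 2: S0 reads c1=1 → after 3×micro: 0; S1 reads c0=4 → after 2×micro: 1 ⇒ (c0=0, c1=1)
macro 3: S0 reads c1=1 → after 3×micro: 0; S1 reads c0=0 → after 2×micro: 1 ⇒ (c0=0, c1=1)
macro 4: S0 reads c1=1 → after 3×micro: 0; S1 reads c0=0 → after 2×micro: 1 ⇒ (c0=0, c1=1)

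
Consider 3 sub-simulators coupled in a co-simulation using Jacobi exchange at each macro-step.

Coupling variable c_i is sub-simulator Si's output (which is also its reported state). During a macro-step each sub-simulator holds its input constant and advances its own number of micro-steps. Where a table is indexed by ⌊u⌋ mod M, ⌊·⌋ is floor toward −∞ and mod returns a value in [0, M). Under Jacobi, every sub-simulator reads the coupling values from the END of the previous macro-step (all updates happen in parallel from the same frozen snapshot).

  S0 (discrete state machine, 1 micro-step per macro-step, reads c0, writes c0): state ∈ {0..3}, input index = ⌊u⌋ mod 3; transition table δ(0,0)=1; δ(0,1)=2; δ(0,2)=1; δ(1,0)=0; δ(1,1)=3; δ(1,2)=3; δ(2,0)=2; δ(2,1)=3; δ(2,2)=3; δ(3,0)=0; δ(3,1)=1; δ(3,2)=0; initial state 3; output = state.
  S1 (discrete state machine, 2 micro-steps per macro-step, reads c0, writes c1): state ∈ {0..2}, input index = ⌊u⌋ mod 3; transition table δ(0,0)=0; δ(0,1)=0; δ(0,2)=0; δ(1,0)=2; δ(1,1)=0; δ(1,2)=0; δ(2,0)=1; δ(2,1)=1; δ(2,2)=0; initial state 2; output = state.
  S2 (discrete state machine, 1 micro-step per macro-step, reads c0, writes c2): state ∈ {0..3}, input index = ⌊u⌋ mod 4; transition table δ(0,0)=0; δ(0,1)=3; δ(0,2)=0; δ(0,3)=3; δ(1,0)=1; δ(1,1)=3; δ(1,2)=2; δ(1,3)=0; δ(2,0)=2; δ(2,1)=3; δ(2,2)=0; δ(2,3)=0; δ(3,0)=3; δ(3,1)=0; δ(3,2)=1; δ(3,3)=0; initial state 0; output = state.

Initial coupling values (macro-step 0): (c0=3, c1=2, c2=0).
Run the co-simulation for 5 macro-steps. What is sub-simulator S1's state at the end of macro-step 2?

S1 state at macro-step 2 = 2

macro 1: S0 reads c0=3 → after 1×micro: 0; S1 reads c0=3 → after 2×micro: 2; S2 reads c0=3 → after 1×micro: 3 ⇒ (c0=0, c1=2, c2=3)
macro 2: S0 reads c0=0 → after 1×micro: 1; S1 reads c0=0 → after 2×micro: 2; S2 reads c0=0 → after 1×micro: 3 ⇒ (c0=1, c1=2, c2=3)
macro 3: S0 reads c0=1 → after 1×micro: 3; S1 reads c0=1 → after 2×micro: 0; S2 reads c0=1 → after 1×micro: 0 ⇒ (c0=3, c1=0, c2=0)
macro 4: S0 reads c0=3 → after 1×micro: 0; S1 reads c0=3 → after 2×micro: 0; S2 reads c0=3 → after 1×micro: 3 ⇒ (c0=0, c1=0, c2=3)
macro 5: S0 reads c0=0 → after 1×micro: 1; S1 reads c0=0 → after 2×micro: 0; S2 reads c0=0 → after 1×micro: 3 ⇒ (c0=1, c1=0, c2=3)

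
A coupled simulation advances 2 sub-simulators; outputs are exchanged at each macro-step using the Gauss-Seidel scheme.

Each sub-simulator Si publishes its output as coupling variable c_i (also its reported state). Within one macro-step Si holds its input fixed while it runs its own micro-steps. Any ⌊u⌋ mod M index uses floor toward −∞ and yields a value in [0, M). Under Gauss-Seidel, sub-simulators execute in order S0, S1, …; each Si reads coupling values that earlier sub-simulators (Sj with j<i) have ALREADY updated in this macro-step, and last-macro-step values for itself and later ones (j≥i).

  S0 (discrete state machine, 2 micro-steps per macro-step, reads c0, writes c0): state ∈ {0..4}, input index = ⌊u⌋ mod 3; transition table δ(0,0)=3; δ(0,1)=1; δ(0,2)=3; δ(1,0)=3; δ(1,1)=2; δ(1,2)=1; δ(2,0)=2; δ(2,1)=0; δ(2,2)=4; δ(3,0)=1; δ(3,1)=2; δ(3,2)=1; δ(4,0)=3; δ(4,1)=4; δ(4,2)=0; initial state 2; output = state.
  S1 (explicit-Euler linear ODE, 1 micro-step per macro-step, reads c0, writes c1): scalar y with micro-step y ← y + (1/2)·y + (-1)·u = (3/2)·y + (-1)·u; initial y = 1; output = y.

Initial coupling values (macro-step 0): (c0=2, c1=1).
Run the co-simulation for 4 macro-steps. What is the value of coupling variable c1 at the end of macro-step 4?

macro 1: S0 reads c0=2 → after 2×micro: 0; S1 reads c0=0 → after 1×micro: 3/2 ⇒ (c0=0, c1=3/2)
macro 2: S0 reads c0=0 → after 2×micro: 1; S1 reads c0=1 → after 1×micro: 5/4 ⇒ (c0=1, c1=5/4)
macro 3: S0 reads c0=1 → after 2×micro: 0; S1 reads c0=0 → after 1×micro: 15/8 ⇒ (c0=0, c1=15/8)
macro 4: S0 reads c0=0 → after 2×micro: 1; S1 reads c0=1 → after 1×micro: 29/16 ⇒ (c0=1, c1=29/16)

c1 at macro-step 4 = 29/16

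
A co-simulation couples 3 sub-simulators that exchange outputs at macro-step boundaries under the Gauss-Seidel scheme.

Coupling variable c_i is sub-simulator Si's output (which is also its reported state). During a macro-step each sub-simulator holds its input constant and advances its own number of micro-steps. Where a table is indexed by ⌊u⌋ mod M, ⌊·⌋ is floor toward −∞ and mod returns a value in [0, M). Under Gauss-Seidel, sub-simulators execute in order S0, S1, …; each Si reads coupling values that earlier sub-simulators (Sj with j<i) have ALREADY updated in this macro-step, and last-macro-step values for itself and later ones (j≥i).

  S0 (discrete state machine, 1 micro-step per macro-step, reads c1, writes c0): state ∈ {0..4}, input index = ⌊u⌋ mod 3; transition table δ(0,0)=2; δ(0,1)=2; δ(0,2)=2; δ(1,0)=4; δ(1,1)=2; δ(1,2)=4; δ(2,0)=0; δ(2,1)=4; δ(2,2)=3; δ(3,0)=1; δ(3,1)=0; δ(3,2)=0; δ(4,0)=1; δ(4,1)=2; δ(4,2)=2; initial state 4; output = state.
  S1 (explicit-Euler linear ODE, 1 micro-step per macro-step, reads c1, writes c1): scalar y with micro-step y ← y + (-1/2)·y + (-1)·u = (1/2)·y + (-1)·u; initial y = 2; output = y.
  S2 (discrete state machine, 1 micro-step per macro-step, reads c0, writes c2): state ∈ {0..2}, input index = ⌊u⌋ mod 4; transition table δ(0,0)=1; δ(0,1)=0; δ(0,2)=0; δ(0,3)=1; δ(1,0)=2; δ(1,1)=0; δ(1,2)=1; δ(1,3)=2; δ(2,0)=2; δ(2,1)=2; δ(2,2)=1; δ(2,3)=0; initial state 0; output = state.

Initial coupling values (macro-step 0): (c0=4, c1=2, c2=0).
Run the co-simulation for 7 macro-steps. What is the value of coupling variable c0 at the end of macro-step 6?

macro 1: S0 reads c1=2 → after 1×micro: 2; S1 reads c1=2 → after 1×micro: -1; S2 reads c0=2 → after 1×micro: 0 ⇒ (c0=2, c1=-1, c2=0)
macro 2: S0 reads c1=-1 → after 1×micro: 3; S1 reads c1=-1 → after 1×micro: 1/2; S2 reads c0=3 → after 1×micro: 1 ⇒ (c0=3, c1=1/2, c2=1)
macro 3: S0 reads c1=1/2 → after 1×micro: 1; S1 reads c1=1/2 → after 1×micro: -1/4; S2 reads c0=1 → after 1×micro: 0 ⇒ (c0=1, c1=-1/4, c2=0)
macro 4: S0 reads c1=-1/4 → after 1×micro: 4; S1 reads c1=-1/4 → after 1×micro: 1/8; S2 reads c0=4 → after 1×micro: 1 ⇒ (c0=4, c1=1/8, c2=1)
macro 5: S0 reads c1=1/8 → after 1×micro: 1; S1 reads c1=1/8 → after 1×micro: -1/16; S2 reads c0=1 → after 1×micro: 0 ⇒ (c0=1, c1=-1/16, c2=0)
macro 6: S0 reads c1=-1/16 → after 1×micro: 4; S1 reads c1=-1/16 → after 1×micro: 1/32; S2 reads c0=4 → after 1×micro: 1 ⇒ (c0=4, c1=1/32, c2=1)
macro 7: S0 reads c1=1/32 → after 1×micro: 1; S1 reads c1=1/32 → after 1×micro: -1/64; S2 reads c0=1 → after 1×micro: 0 ⇒ (c0=1, c1=-1/64, c2=0)

c0 at macro-step 6 = 4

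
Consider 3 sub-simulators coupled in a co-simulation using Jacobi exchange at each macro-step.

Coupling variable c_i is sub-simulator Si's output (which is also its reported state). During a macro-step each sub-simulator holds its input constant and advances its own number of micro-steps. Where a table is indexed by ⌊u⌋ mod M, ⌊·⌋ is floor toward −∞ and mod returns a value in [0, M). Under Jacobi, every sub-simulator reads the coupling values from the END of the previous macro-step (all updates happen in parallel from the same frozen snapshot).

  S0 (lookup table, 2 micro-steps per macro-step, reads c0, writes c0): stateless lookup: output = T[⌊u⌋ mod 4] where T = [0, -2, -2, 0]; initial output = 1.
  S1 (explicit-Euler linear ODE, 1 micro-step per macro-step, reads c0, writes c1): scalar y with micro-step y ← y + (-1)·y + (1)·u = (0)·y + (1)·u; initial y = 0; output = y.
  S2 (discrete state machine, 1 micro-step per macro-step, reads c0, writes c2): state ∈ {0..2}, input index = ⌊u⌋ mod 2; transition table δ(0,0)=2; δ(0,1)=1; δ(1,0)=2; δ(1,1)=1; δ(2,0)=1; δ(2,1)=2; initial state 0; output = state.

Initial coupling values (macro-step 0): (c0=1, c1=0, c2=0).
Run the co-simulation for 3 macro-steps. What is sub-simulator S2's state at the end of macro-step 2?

macro 1: S0 reads c0=1 → after 2×micro: -2; S1 reads c0=1 → after 1×micro: 1; S2 reads c0=1 → after 1×micro: 1 ⇒ (c0=-2, c1=1, c2=1)
macro 2: S0 reads c0=-2 → after 2×micro: -2; S1 reads c0=-2 → after 1×micro: -2; S2 reads c0=-2 → after 1×micro: 2 ⇒ (c0=-2, c1=-2, c2=2)
macro 3: S0 reads c0=-2 → after 2×micro: -2; S1 reads c0=-2 → after 1×micro: -2; S2 reads c0=-2 → after 1×micro: 1 ⇒ (c0=-2, c1=-2, c2=1)

S2 state at macro-step 2 = 2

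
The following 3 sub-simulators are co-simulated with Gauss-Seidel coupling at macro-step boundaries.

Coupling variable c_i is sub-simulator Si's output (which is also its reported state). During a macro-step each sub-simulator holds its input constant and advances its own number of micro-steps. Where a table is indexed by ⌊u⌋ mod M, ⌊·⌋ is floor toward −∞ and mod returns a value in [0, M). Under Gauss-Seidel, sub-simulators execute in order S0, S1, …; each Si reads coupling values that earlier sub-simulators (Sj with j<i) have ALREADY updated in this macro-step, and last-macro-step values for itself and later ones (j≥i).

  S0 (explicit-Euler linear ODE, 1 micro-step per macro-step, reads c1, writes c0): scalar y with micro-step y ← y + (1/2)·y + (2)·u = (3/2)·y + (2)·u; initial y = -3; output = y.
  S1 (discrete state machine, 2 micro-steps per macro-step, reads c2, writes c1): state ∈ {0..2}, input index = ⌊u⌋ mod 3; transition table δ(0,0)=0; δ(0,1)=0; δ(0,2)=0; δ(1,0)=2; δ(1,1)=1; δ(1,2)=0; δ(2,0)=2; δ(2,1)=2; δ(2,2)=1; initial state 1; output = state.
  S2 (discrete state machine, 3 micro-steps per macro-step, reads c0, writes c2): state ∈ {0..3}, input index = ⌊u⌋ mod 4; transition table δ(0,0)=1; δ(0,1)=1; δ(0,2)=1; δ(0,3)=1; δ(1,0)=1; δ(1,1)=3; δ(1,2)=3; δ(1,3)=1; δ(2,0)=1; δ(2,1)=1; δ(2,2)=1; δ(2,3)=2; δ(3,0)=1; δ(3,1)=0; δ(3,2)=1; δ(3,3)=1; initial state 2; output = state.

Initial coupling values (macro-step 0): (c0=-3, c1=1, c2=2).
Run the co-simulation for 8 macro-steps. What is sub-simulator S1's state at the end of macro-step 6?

S1 state at macro-step 6 = 0

macro 1: S0 reads c1=1 → after 1×micro: -5/2; S1 reads c2=2 → after 2×micro: 0; S2 reads c0=-5/2 → after 3×micro: 0 ⇒ (c0=-5/2, c1=0, c2=0)
macro 2: S0 reads c1=0 → after 1×micro: -15/4; S1 reads c2=0 → after 2×micro: 0; S2 reads c0=-15/4 → after 3×micro: 1 ⇒ (c0=-15/4, c1=0, c2=1)
macro 3: S0 reads c1=0 → after 1×micro: -45/8; S1 reads c2=1 → after 2×micro: 0; S2 reads c0=-45/8 → after 3×micro: 3 ⇒ (c0=-45/8, c1=0, c2=3)
macro 4: S0 reads c1=0 → after 1×micro: -135/16; S1 reads c2=3 → after 2×micro: 0; S2 reads c0=-135/16 → after 3×micro: 1 ⇒ (c0=-135/16, c1=0, c2=1)
macro 5: S0 reads c1=0 → after 1×micro: -405/32; S1 reads c2=1 → after 2×micro: 0; S2 reads c0=-405/32 → after 3×micro: 1 ⇒ (c0=-405/32, c1=0, c2=1)
macro 6: S0 reads c1=0 → after 1×micro: -1215/64; S1 reads c2=1 → after 2×micro: 0; S2 reads c0=-1215/64 → after 3×micro: 1 ⇒ (c0=-1215/64, c1=0, c2=1)
macro 7: S0 reads c1=0 → after 1×micro: -3645/128; S1 reads c2=1 → after 2×micro: 0; S2 reads c0=-3645/128 → after 3×micro: 1 ⇒ (c0=-3645/128, c1=0, c2=1)
macro 8: S0 reads c1=0 → after 1×micro: -10935/256; S1 reads c2=1 → after 2×micro: 0; S2 reads c0=-10935/256 → after 3×micro: 1 ⇒ (c0=-10935/256, c1=0, c2=1)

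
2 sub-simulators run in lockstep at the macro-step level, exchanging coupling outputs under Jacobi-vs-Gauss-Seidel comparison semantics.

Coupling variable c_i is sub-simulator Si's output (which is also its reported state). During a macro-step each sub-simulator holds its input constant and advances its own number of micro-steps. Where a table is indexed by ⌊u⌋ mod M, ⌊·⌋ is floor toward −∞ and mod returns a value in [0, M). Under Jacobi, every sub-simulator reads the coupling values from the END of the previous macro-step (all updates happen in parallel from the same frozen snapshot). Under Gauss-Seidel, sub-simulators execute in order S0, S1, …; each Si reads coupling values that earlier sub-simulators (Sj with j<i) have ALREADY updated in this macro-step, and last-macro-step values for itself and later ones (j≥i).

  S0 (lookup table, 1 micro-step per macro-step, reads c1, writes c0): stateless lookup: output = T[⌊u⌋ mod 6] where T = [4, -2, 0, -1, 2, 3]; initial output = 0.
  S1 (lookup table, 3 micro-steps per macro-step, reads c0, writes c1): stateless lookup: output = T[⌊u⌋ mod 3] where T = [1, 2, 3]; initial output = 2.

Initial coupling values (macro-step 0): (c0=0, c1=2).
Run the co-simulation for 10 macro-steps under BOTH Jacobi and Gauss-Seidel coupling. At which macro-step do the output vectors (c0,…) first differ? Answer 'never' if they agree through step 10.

[Jacobi] macro 1: S0 reads c1=2 → after 1×micro: 0; S1 reads c0=0 → after 3×micro: 1 ⇒ (c0=0, c1=1)
[Jacobi] macro 2: S0 reads c1=1 → after 1×micro: -2; S1 reads c0=0 → after 3×micro: 1 ⇒ (c0=-2, c1=1)
[Jacobi] macro 3: S0 reads c1=1 → after 1×micro: -2; S1 reads c0=-2 → after 3×micro: 2 ⇒ (c0=-2, c1=2)
[Jacobi] macro 4: S0 reads c1=2 → after 1×micro: 0; S1 reads c0=-2 → after 3×micro: 2 ⇒ (c0=0, c1=2)
[Jacobi] macro 5: S0 reads c1=2 → after 1×micro: 0; S1 reads c0=0 → after 3×micro: 1 ⇒ (c0=0, c1=1)
[Jacobi] macro 6: S0 reads c1=1 → after 1×micro: -2; S1 reads c0=0 → after 3×micro: 1 ⇒ (c0=-2, c1=1)
[Jacobi] macro 7: S0 reads c1=1 → after 1×micro: -2; S1 reads c0=-2 → after 3×micro: 2 ⇒ (c0=-2, c1=2)
[Jacobi] macro 8: S0 reads c1=2 → after 1×micro: 0; S1 reads c0=-2 → after 3×micro: 2 ⇒ (c0=0, c1=2)
[Jacobi] macro 9: S0 reads c1=2 → after 1×micro: 0; S1 reads c0=0 → after 3×micro: 1 ⇒ (c0=0, c1=1)
[Jacobi] macro 10: S0 reads c1=1 → after 1×micro: -2; S1 reads c0=0 → after 3×micro: 1 ⇒ (c0=-2, c1=1)
[Gauss-Seidel] macro 1: S0 reads c1=2 → after 1×micro: 0; S1 reads c0=0 → after 3×micro: 1 ⇒ (c0=0, c1=1)
[Gauss-Seidel] macro 2: S0 reads c1=1 → after 1×micro: -2; S1 reads c0=-2 → after 3×micro: 2 ⇒ (c0=-2, c1=2)
[Gauss-Seidel] macro 3: S0 reads c1=2 → after 1×micro: 0; S1 reads c0=0 → after 3×micro: 1 ⇒ (c0=0, c1=1)
[Gauss-Seidel] macro 4: S0 reads c1=1 → after 1×micro: -2; S1 reads c0=-2 → after 3×micro: 2 ⇒ (c0=-2, c1=2)
[Gauss-Seidel] macro 5: S0 reads c1=2 → after 1×micro: 0; S1 reads c0=0 → after 3×micro: 1 ⇒ (c0=0, c1=1)
[Gauss-Seidel] macro 6: S0 reads c1=1 → after 1×micro: -2; S1 reads c0=-2 → after 3×micro: 2 ⇒ (c0=-2, c1=2)
[Gauss-Seidel] macro 7: S0 reads c1=2 → after 1×micro: 0; S1 reads c0=0 → after 3×micro: 1 ⇒ (c0=0, c1=1)
[Gauss-Seidel] macro 8: S0 reads c1=1 → after 1×micro: -2; S1 reads c0=-2 → after 3×micro: 2 ⇒ (c0=-2, c1=2)
[Gauss-Seidel] macro 9: S0 reads c1=2 → after 1×micro: 0; S1 reads c0=0 → after 3×micro: 1 ⇒ (c0=0, c1=1)
[Gauss-Seidel] macro 10: S0 reads c1=1 → after 1×micro: -2; S1 reads c0=-2 → after 3×micro: 2 ⇒ (c0=-2, c1=2)

first divergence at macro-step: 2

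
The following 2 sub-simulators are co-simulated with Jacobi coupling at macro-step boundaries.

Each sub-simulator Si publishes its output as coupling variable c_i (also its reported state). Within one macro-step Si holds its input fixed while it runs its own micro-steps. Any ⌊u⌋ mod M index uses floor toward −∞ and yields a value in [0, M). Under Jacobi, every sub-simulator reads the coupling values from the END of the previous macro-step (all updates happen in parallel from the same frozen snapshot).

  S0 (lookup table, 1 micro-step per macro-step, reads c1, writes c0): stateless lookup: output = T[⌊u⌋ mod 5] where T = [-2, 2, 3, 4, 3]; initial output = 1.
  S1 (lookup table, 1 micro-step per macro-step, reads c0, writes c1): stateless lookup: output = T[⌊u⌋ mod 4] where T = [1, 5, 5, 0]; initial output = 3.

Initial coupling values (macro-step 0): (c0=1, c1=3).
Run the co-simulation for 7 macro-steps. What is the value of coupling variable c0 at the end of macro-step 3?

macro 1: S0 reads c1=3 → after 1×micro: 4; S1 reads c0=1 → after 1×micro: 5 ⇒ (c0=4, c1=5)
macro 2: S0 reads c1=5 → after 1×micro: -2; S1 reads c0=4 → after 1×micro: 1 ⇒ (c0=-2, c1=1)
macro 3: S0 reads c1=1 → after 1×micro: 2; S1 reads c0=-2 → after 1×micro: 5 ⇒ (c0=2, c1=5)
macro 4: S0 reads c1=5 → after 1×micro: -2; S1 reads c0=2 → after 1×micro: 5 ⇒ (c0=-2, c1=5)
macro 5: S0 reads c1=5 → after 1×micro: -2; S1 reads c0=-2 → after 1×micro: 5 ⇒ (c0=-2, c1=5)
macro 6: S0 reads c1=5 → after 1×micro: -2; S1 reads c0=-2 → after 1×micro: 5 ⇒ (c0=-2, c1=5)
macro 7: S0 reads c1=5 → after 1×micro: -2; S1 reads c0=-2 → after 1×micro: 5 ⇒ (c0=-2, c1=5)

c0 at macro-step 3 = 2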